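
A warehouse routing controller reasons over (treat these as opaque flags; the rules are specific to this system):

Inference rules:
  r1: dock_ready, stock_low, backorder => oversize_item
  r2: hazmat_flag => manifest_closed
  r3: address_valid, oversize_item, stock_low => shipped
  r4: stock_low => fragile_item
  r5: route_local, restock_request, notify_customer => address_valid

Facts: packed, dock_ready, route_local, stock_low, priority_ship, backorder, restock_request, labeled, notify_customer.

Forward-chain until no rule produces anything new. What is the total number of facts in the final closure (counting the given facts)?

13

Round 1 — r1, r4, r5, derive oversize_item, fragile_item, address_valid.
Round 2 — r3, derive shipped.
Closure: {address_valid, backorder, dock_ready, fragile_item, labeled, notify_customer, oversize_item, packed, priority_ship, restock_request, route_local, shipped, stock_low} — 13 facts.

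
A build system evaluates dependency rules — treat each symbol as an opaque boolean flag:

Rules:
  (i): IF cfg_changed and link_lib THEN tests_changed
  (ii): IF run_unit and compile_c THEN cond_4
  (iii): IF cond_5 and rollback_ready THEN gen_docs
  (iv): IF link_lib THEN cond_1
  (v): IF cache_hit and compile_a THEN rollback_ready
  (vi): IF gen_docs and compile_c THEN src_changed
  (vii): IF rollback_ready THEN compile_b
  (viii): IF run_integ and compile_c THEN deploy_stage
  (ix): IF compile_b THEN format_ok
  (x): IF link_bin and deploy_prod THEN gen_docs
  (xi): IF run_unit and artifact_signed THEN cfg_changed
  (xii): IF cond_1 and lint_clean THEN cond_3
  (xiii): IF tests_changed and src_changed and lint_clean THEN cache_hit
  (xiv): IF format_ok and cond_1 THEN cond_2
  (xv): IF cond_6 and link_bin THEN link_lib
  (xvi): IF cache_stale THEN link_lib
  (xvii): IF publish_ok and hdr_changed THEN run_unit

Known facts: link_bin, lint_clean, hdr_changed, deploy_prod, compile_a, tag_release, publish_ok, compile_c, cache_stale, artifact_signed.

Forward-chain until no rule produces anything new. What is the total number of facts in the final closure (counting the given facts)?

24

Round 1: (x) [IF link_bin and deploy_prod THEN gen_docs]; (xvi) [IF cache_stale THEN link_lib]; (xvii) [IF publish_ok and hdr_changed THEN run_unit]. Adds gen_docs, link_lib, run_unit.
Round 2: (ii) [IF run_unit and compile_c THEN cond_4]; (iv) [IF link_lib THEN cond_1]; (vi) [IF gen_docs and compile_c THEN src_changed]; (xi) [IF run_unit and artifact_signed THEN cfg_changed]. Adds cond_4, cond_1, src_changed, cfg_changed.
Round 3: (i) [IF cfg_changed and link_lib THEN tests_changed]; (xii) [IF cond_1 and lint_clean THEN cond_3]. Adds tests_changed, cond_3.
Round 4: (xiii) [IF tests_changed and src_changed and lint_clean THEN cache_hit]. Adds cache_hit.
Round 5: (v) [IF cache_hit and compile_a THEN rollback_ready]. Adds rollback_ready.
Round 6: (vii) [IF rollback_ready THEN compile_b]. Adds compile_b.
Round 7: (ix) [IF compile_b THEN format_ok]. Adds format_ok.
Round 8: (xiv) [IF format_ok and cond_1 THEN cond_2]. Adds cond_2.
Closure: {artifact_signed, cache_hit, cache_stale, cfg_changed, compile_a, compile_b, compile_c, cond_1, cond_2, cond_3, cond_4, deploy_prod, format_ok, gen_docs, hdr_changed, link_bin, link_lib, lint_clean, publish_ok, rollback_ready, run_unit, src_changed, tag_release, tests_changed} — 24 facts.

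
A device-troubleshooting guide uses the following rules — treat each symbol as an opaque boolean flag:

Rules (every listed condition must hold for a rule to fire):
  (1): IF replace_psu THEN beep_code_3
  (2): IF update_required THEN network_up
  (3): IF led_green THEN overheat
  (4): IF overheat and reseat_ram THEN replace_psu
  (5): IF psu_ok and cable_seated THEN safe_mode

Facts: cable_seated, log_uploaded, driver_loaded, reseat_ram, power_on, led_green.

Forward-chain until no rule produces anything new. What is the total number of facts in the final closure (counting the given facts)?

Round 1 fires (3), giving overheat.
Round 2 fires (4), giving replace_psu.
Round 3 fires (1), giving beep_code_3.
Closure: {beep_code_3, cable_seated, driver_loaded, led_green, log_uploaded, overheat, power_on, replace_psu, reseat_ram} — 9 facts.

9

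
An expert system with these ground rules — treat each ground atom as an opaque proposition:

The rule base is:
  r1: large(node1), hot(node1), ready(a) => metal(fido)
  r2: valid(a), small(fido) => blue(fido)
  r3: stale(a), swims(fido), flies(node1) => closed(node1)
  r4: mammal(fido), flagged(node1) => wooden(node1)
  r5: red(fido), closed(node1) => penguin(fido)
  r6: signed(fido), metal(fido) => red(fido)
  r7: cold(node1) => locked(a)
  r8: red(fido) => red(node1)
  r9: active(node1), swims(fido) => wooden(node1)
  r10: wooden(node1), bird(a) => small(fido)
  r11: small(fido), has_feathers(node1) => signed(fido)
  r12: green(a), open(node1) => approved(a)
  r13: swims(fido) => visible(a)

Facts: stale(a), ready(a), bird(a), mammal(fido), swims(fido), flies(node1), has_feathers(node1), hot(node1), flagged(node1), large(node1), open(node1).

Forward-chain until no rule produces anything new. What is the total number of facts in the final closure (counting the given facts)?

20

Round 1 — r1, r3, r4, r13, derive metal(fido), closed(node1), wooden(node1), visible(a).
Round 2 — r10, derive small(fido).
Round 3 — r11, derive signed(fido).
Round 4 — r6, derive red(fido).
Round 5 — r5, r8, derive penguin(fido), red(node1).
Closure: {bird(a), closed(node1), flagged(node1), flies(node1), has_feathers(node1), hot(node1), large(node1), mammal(fido), metal(fido), open(node1), penguin(fido), ready(a), red(fido), red(node1), signed(fido), small(fido), stale(a), swims(fido), visible(a), wooden(node1)} — 20 facts.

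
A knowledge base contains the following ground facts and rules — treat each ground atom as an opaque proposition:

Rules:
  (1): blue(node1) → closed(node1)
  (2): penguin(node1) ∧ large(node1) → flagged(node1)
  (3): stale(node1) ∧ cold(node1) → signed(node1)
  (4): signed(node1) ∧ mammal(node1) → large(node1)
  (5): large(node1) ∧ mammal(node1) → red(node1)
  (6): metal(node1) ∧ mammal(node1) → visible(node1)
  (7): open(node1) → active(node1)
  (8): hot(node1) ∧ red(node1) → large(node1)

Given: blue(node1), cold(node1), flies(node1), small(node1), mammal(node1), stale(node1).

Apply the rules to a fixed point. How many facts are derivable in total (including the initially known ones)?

10

Round 1 fires (1), (3), giving closed(node1), signed(node1).
Round 2 fires (4), giving large(node1).
Round 3 fires (5), giving red(node1).
Closure: {blue(node1), closed(node1), cold(node1), flies(node1), large(node1), mammal(node1), red(node1), signed(node1), small(node1), stale(node1)} — 10 facts.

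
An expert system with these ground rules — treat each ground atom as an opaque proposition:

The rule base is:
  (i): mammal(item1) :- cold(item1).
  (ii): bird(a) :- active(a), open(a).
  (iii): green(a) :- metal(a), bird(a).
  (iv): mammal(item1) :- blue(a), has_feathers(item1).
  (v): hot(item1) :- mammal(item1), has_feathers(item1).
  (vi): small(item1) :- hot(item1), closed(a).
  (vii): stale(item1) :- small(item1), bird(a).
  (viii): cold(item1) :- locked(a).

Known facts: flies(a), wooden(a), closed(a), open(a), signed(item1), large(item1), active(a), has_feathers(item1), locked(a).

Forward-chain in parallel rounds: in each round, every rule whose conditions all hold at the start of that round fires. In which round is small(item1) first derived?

4

[1] (ii) [bird(a) :- active(a), open(a).]; (viii) [cold(item1) :- locked(a).]. ⇒ new: bird(a), cold(item1).
[2] (i) [mammal(item1) :- cold(item1).]. ⇒ new: mammal(item1).
[3] (v) [hot(item1) :- mammal(item1), has_feathers(item1).]. ⇒ new: hot(item1).
[4] (vi) [small(item1) :- hot(item1), closed(a).]. ⇒ new: small(item1).
small(item1) first appears in round 4.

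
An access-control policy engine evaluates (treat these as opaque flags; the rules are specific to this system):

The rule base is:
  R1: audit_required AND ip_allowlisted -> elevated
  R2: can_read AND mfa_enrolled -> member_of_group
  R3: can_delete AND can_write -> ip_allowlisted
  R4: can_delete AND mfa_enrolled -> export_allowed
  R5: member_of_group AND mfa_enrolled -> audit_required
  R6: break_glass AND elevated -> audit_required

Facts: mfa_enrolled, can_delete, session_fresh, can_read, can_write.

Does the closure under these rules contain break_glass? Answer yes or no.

[1] R2 [can_read AND mfa_enrolled -> member_of_group]; R3 [can_delete AND can_write -> ip_allowlisted]; R4 [can_delete AND mfa_enrolled -> export_allowed]. ⇒ new: member_of_group, ip_allowlisted, export_allowed.
[2] R5 [member_of_group AND mfa_enrolled -> audit_required]. ⇒ new: audit_required.
[3] R1 [audit_required AND ip_allowlisted -> elevated]. ⇒ new: elevated.
Fixed point reached. No rule has break_glass as a consequent, and it is not given.

no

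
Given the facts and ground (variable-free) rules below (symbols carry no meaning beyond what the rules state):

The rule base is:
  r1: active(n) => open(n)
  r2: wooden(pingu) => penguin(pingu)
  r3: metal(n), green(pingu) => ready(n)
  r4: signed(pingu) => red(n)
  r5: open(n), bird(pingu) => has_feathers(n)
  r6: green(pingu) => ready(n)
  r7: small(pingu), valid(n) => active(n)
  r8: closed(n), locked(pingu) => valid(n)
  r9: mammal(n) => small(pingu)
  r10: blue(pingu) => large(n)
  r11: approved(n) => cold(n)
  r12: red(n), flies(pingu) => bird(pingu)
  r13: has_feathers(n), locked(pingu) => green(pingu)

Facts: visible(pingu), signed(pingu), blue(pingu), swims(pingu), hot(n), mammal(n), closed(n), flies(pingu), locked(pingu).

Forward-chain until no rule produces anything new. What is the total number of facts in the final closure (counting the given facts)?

[1] r4 [signed(pingu) => red(n)]; r8 [closed(n), locked(pingu) => valid(n)]; r9 [mammal(n) => small(pingu)]; r10 [blue(pingu) => large(n)]. ⇒ new: red(n), valid(n), small(pingu), large(n).
[2] r7 [small(pingu), valid(n) => active(n)]; r12 [red(n), flies(pingu) => bird(pingu)]. ⇒ new: active(n), bird(pingu).
[3] r1 [active(n) => open(n)]. ⇒ new: open(n).
[4] r5 [open(n), bird(pingu) => has_feathers(n)]. ⇒ new: has_feathers(n).
[5] r13 [has_feathers(n), locked(pingu) => green(pingu)]. ⇒ new: green(pingu).
[6] r6 [green(pingu) => ready(n)]. ⇒ new: ready(n).
Closure: {active(n), bird(pingu), blue(pingu), closed(n), flies(pingu), green(pingu), has_feathers(n), hot(n), large(n), locked(pingu), mammal(n), open(n), ready(n), red(n), signed(pingu), small(pingu), swims(pingu), valid(n), visible(pingu)} — 19 facts.

19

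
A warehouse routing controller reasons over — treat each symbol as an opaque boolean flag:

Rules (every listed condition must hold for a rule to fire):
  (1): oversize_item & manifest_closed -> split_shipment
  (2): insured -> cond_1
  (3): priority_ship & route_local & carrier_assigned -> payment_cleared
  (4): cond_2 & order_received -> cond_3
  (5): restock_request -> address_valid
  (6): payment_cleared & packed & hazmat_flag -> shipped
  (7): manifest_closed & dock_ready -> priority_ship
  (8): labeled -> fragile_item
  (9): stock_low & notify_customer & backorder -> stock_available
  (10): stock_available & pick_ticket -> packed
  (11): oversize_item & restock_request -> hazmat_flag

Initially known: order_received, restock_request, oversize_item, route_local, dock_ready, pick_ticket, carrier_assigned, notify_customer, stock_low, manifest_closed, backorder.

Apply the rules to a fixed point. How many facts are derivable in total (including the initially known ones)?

19

Round 1: (1) [oversize_item & manifest_closed -> split_shipment]; (5) [restock_request -> address_valid]; (7) [manifest_closed & dock_ready -> priority_ship]; (9) [stock_low & notify_customer & backorder -> stock_available]; (11) [oversize_item & restock_request -> hazmat_flag]. New: split_shipment, address_valid, priority_ship, stock_available, hazmat_flag.
Round 2: (3) [priority_ship & route_local & carrier_assigned -> payment_cleared]; (10) [stock_available & pick_ticket -> packed]. New: payment_cleared, packed.
Round 3: (6) [payment_cleared & packed & hazmat_flag -> shipped]. New: shipped.
Closure: {address_valid, backorder, carrier_assigned, dock_ready, hazmat_flag, manifest_closed, notify_customer, order_received, oversize_item, packed, payment_cleared, pick_ticket, priority_ship, restock_request, route_local, shipped, split_shipment, stock_available, stock_low} — 19 facts.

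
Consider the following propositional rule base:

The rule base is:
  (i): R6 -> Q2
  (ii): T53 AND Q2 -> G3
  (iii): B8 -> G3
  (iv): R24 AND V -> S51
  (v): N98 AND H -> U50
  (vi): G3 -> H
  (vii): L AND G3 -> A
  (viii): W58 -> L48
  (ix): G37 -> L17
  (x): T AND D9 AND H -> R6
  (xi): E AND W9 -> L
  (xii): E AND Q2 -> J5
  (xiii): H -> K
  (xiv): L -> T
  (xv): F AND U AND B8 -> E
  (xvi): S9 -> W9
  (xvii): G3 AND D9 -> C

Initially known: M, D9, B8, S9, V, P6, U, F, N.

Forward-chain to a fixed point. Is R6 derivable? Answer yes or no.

Round 1 — (iii), (xv), (xvi), derive G3, E, W9.
Round 2 — (vi), (xi), (xvii), derive H, L, C.
Round 3 — (vii), (xiii), (xiv), derive A, K, T.
Round 4 — (x), derive R6.
Round 5 — (i), derive Q2.
Round 6 — (xii), derive J5.
R6 appears in round 4, so it is derivable.

yes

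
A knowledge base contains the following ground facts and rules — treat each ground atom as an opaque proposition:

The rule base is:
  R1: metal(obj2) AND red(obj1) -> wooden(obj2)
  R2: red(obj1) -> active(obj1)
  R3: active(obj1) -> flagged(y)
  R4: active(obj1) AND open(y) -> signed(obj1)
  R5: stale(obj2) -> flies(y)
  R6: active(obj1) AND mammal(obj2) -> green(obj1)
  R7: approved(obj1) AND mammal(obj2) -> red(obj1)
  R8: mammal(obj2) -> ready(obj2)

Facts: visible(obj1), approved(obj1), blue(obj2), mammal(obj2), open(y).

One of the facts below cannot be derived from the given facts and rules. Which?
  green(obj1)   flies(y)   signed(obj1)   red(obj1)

Round 1 — R7, R8, derive red(obj1), ready(obj2).
Round 2 — R2, derive active(obj1).
Round 3 — R3, R4, R6, derive flagged(y), signed(obj1), green(obj1).
Derived: green(obj1) (round 3), signed(obj1) (round 3), red(obj1) (round 1). flies(y) never appears in any round.

flies(y)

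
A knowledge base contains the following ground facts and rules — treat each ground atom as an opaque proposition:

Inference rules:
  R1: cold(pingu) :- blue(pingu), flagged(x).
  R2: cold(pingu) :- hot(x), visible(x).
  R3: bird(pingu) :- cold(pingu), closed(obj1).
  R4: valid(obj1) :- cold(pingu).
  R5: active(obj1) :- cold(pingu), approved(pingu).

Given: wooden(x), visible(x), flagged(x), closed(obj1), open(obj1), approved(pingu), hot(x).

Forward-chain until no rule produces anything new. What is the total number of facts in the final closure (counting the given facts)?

11

Round 1: R2 [cold(pingu) :- hot(x), visible(x).]. Adds cold(pingu).
Round 2: R3 [bird(pingu) :- cold(pingu), closed(obj1).]; R4 [valid(obj1) :- cold(pingu).]; R5 [active(obj1) :- cold(pingu), approved(pingu).]. Adds bird(pingu), valid(obj1), active(obj1).
Closure: {active(obj1), approved(pingu), bird(pingu), closed(obj1), cold(pingu), flagged(x), hot(x), open(obj1), valid(obj1), visible(x), wooden(x)} — 11 facts.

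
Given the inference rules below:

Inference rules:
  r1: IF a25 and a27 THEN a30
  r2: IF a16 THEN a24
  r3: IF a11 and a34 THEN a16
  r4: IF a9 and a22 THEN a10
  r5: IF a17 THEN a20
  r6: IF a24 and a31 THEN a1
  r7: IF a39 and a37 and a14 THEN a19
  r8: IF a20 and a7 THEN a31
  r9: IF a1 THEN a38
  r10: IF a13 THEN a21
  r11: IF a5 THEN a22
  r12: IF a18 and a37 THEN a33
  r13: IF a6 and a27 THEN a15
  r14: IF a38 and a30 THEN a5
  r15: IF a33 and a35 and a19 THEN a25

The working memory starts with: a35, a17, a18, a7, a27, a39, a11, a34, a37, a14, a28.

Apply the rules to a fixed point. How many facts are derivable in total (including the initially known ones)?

23

Round 1: r3 [IF a11 and a34 THEN a16]; r5 [IF a17 THEN a20]; r7 [IF a39 and a37 and a14 THEN a19]; r12 [IF a18 and a37 THEN a33]. Adds a16, a20, a19, a33.
Round 2: r2 [IF a16 THEN a24]; r8 [IF a20 and a7 THEN a31]; r15 [IF a33 and a35 and a19 THEN a25]. Adds a24, a31, a25.
Round 3: r1 [IF a25 and a27 THEN a30]; r6 [IF a24 and a31 THEN a1]. Adds a30, a1.
Round 4: r9 [IF a1 THEN a38]. Adds a38.
Round 5: r14 [IF a38 and a30 THEN a5]. Adds a5.
Round 6: r11 [IF a5 THEN a22]. Adds a22.
Closure: {a1, a11, a14, a16, a17, a18, a19, a20, a22, a24, a25, a27, a28, a30, a31, a33, a34, a35, a37, a38, a39, a5, a7} — 23 facts.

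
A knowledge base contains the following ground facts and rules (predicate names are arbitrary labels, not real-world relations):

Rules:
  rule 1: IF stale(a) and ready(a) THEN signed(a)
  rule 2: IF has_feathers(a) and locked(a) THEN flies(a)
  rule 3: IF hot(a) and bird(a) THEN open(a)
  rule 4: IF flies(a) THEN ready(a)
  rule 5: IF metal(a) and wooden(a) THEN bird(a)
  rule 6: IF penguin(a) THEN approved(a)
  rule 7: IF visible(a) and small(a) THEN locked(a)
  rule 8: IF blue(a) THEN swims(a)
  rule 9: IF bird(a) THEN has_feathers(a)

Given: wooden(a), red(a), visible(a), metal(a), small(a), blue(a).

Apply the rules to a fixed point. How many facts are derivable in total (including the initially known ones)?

12

Round 1: rule 5 [IF metal(a) and wooden(a) THEN bird(a)]; rule 7 [IF visible(a) and small(a) THEN locked(a)]; rule 8 [IF blue(a) THEN swims(a)]. Adds bird(a), locked(a), swims(a).
Round 2: rule 9 [IF bird(a) THEN has_feathers(a)]. Adds has_feathers(a).
Round 3: rule 2 [IF has_feathers(a) and locked(a) THEN flies(a)]. Adds flies(a).
Round 4: rule 4 [IF flies(a) THEN ready(a)]. Adds ready(a).
Closure: {bird(a), blue(a), flies(a), has_feathers(a), locked(a), metal(a), ready(a), red(a), small(a), swims(a), visible(a), wooden(a)} — 12 facts.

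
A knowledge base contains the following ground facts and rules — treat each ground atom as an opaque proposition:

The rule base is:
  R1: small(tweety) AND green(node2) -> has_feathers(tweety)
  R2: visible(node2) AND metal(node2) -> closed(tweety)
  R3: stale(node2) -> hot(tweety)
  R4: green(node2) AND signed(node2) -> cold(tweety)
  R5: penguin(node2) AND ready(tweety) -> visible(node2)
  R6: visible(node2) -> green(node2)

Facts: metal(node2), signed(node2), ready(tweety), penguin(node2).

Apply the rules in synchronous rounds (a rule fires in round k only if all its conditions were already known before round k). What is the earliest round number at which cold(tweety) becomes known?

3

Round 1: R5 [penguin(node2) AND ready(tweety) -> visible(node2)]. Adds visible(node2).
Round 2: R2 [visible(node2) AND metal(node2) -> closed(tweety)]; R6 [visible(node2) -> green(node2)]. Adds closed(tweety), green(node2).
Round 3: R4 [green(node2) AND signed(node2) -> cold(tweety)]. Adds cold(tweety).
cold(tweety) first appears in round 3.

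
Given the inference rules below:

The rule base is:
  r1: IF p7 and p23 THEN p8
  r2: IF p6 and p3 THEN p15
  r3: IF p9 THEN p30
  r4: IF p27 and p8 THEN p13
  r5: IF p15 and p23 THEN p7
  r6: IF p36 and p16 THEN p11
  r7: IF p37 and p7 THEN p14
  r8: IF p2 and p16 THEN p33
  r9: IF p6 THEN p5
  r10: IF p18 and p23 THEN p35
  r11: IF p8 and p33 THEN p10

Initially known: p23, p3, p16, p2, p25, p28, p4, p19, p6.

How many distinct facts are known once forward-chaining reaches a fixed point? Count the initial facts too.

Round 1 — r2, r8, r9, derive p15, p33, p5.
Round 2 — r5, derive p7.
Round 3 — r1, derive p8.
Round 4 — r11, derive p10.
Closure: {p10, p15, p16, p19, p2, p23, p25, p28, p3, p33, p4, p5, p6, p7, p8} — 15 facts.

15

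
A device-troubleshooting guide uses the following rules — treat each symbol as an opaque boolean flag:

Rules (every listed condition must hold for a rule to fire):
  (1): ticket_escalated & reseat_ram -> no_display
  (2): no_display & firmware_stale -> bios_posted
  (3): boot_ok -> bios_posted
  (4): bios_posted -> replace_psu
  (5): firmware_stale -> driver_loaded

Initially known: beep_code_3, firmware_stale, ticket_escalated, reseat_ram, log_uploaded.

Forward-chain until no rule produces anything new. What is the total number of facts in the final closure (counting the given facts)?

9

Round 1: (1) [ticket_escalated & reseat_ram -> no_display]; (5) [firmware_stale -> driver_loaded]. New: no_display, driver_loaded.
Round 2: (2) [no_display & firmware_stale -> bios_posted]. New: bios_posted.
Round 3: (4) [bios_posted -> replace_psu]. New: replace_psu.
Closure: {beep_code_3, bios_posted, driver_loaded, firmware_stale, log_uploaded, no_display, replace_psu, reseat_ram, ticket_escalated} — 9 facts.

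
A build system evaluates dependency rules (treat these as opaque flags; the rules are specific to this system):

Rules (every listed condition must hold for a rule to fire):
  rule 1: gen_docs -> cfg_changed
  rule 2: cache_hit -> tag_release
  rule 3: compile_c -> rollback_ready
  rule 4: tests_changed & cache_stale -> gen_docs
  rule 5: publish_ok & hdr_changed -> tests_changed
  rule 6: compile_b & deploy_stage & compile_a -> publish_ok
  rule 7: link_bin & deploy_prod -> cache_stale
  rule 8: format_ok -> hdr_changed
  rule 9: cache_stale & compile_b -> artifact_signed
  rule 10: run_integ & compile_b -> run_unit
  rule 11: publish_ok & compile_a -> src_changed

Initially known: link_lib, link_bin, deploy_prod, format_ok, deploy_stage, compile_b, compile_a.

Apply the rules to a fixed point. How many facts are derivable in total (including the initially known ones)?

Round 1: rule 6 [compile_b & deploy_stage & compile_a -> publish_ok]; rule 7 [link_bin & deploy_prod -> cache_stale]; rule 8 [format_ok -> hdr_changed]. Adds publish_ok, cache_stale, hdr_changed.
Round 2: rule 5 [publish_ok & hdr_changed -> tests_changed]; rule 9 [cache_stale & compile_b -> artifact_signed]; rule 11 [publish_ok & compile_a -> src_changed]. Adds tests_changed, artifact_signed, src_changed.
Round 3: rule 4 [tests_changed & cache_stale -> gen_docs]. Adds gen_docs.
Round 4: rule 1 [gen_docs -> cfg_changed]. Adds cfg_changed.
Closure: {artifact_signed, cache_stale, cfg_changed, compile_a, compile_b, deploy_prod, deploy_stage, format_ok, gen_docs, hdr_changed, link_bin, link_lib, publish_ok, src_changed, tests_changed} — 15 facts.

15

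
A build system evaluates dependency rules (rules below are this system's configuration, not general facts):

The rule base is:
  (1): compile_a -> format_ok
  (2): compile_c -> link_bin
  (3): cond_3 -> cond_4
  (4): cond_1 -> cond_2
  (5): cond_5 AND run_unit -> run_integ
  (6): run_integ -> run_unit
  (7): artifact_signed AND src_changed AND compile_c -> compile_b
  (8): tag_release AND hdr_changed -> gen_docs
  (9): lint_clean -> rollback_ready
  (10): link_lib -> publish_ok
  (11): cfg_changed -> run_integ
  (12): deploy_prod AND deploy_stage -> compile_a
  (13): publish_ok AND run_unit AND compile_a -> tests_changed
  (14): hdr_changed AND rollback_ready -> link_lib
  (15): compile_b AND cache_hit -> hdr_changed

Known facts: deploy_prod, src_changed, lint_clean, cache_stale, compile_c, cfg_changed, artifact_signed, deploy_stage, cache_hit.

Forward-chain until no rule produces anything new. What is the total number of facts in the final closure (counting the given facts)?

20

Round 1: (2) [compile_c -> link_bin]; (7) [artifact_signed AND src_changed AND compile_c -> compile_b]; (9) [lint_clean -> rollback_ready]; (11) [cfg_changed -> run_integ]; (12) [deploy_prod AND deploy_stage -> compile_a]. Adds link_bin, compile_b, rollback_ready, run_integ, compile_a.
Round 2: (1) [compile_a -> format_ok]; (6) [run_integ -> run_unit]; (15) [compile_b AND cache_hit -> hdr_changed]. Adds format_ok, run_unit, hdr_changed.
Round 3: (14) [hdr_changed AND rollback_ready -> link_lib]. Adds link_lib.
Round 4: (10) [link_lib -> publish_ok]. Adds publish_ok.
Round 5: (13) [publish_ok AND run_unit AND compile_a -> tests_changed]. Adds tests_changed.
Closure: {artifact_signed, cache_hit, cache_stale, cfg_changed, compile_a, compile_b, compile_c, deploy_prod, deploy_stage, format_ok, hdr_changed, link_bin, link_lib, lint_clean, publish_ok, rollback_ready, run_integ, run_unit, src_changed, tests_changed} — 20 facts.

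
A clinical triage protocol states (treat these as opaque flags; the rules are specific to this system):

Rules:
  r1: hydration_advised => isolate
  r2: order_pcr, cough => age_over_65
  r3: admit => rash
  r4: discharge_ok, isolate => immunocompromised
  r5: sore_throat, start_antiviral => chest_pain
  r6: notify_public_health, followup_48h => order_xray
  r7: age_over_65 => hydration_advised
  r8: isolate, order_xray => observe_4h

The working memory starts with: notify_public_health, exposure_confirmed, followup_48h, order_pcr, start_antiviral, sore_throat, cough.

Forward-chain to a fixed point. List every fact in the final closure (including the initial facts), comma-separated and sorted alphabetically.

Round 1 fires r2, r5, r6, giving age_over_65, chest_pain, order_xray.
Round 2 fires r7, giving hydration_advised.
Round 3 fires r1, giving isolate.
Round 4 fires r8, giving observe_4h.

age_over_65, chest_pain, cough, exposure_confirmed, followup_48h, hydration_advised, isolate, notify_public_health, observe_4h, order_pcr, order_xray, sore_throat, start_antiviral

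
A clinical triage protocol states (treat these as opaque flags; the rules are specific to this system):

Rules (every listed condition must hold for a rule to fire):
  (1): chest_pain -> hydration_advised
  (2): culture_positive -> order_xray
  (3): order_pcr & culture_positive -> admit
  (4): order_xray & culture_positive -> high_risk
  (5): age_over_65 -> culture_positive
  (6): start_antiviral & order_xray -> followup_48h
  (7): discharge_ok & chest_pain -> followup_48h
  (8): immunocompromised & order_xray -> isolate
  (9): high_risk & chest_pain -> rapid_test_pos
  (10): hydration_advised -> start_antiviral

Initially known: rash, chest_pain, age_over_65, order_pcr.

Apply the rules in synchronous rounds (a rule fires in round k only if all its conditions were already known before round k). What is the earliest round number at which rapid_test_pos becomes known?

4

Round 1 — (1), (5), derive hydration_advised, culture_positive.
Round 2 — (2), (3), (10), derive order_xray, admit, start_antiviral.
Round 3 — (4), (6), derive high_risk, followup_48h.
Round 4 — (9), derive rapid_test_pos.
rapid_test_pos first appears in round 4.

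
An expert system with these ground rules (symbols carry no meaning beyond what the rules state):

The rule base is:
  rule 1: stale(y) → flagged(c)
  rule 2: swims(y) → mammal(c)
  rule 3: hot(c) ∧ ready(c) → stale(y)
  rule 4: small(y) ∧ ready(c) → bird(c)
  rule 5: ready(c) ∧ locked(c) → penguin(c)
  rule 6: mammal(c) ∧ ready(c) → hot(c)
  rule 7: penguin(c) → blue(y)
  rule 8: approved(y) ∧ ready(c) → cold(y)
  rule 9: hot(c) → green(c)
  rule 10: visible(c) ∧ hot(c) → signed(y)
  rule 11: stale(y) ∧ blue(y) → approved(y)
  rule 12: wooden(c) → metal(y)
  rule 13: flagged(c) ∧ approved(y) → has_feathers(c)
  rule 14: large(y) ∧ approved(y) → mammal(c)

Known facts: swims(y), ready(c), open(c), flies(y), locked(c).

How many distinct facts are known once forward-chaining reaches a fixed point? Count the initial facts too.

15

Round 1: rule 2 [swims(y) → mammal(c)]; rule 5 [ready(c) ∧ locked(c) → penguin(c)]. Adds mammal(c), penguin(c).
Round 2: rule 6 [mammal(c) ∧ ready(c) → hot(c)]; rule 7 [penguin(c) → blue(y)]. Adds hot(c), blue(y).
Round 3: rule 3 [hot(c) ∧ ready(c) → stale(y)]; rule 9 [hot(c) → green(c)]. Adds stale(y), green(c).
Round 4: rule 1 [stale(y) → flagged(c)]; rule 11 [stale(y) ∧ blue(y) → approved(y)]. Adds flagged(c), approved(y).
Round 5: rule 8 [approved(y) ∧ ready(c) → cold(y)]; rule 13 [flagged(c) ∧ approved(y) → has_feathers(c)]. Adds cold(y), has_feathers(c).
Closure: {approved(y), blue(y), cold(y), flagged(c), flies(y), green(c), has_feathers(c), hot(c), locked(c), mammal(c), open(c), penguin(c), ready(c), stale(y), swims(y)} — 15 facts.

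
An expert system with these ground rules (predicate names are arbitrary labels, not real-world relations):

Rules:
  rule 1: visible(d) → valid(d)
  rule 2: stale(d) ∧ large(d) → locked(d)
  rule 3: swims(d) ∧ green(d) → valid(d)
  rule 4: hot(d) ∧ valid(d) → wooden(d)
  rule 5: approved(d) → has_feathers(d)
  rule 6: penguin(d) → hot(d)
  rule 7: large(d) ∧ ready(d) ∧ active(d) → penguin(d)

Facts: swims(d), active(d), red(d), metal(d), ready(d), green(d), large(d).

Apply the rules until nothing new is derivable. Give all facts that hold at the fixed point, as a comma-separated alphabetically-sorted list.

Round 1: rule 3 [swims(d) ∧ green(d) → valid(d)]; rule 7 [large(d) ∧ ready(d) ∧ active(d) → penguin(d)]. Adds valid(d), penguin(d).
Round 2: rule 6 [penguin(d) → hot(d)]. Adds hot(d).
Round 3: rule 4 [hot(d) ∧ valid(d) → wooden(d)]. Adds wooden(d).

active(d), green(d), hot(d), large(d), metal(d), penguin(d), ready(d), red(d), swims(d), valid(d), wooden(d)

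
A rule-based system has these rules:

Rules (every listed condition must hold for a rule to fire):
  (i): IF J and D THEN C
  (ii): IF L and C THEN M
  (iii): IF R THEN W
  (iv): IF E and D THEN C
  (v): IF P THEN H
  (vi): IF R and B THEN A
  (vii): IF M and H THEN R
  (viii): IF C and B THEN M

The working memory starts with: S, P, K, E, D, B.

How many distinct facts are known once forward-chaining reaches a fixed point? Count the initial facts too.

12

Round 1: (iv) [IF E and D THEN C]; (v) [IF P THEN H]. Adds C, H.
Round 2: (viii) [IF C and B THEN M]. Adds M.
Round 3: (vii) [IF M and H THEN R]. Adds R.
Round 4: (iii) [IF R THEN W]; (vi) [IF R and B THEN A]. Adds W, A.
Closure: {A, B, C, D, E, H, K, M, P, R, S, W} — 12 facts.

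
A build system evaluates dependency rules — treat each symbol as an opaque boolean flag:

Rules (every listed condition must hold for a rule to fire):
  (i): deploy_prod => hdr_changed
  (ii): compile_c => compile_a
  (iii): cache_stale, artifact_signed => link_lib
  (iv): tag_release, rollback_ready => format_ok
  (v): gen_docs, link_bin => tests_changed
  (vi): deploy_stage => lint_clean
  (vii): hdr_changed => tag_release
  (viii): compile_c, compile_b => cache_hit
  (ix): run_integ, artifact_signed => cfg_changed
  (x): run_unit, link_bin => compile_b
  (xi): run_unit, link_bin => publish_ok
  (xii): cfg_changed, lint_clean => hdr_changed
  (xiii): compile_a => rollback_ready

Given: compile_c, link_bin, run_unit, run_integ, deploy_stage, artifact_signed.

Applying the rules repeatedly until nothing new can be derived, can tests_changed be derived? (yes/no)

Round 1 fires (ii), (vi), (ix), (x), (xi), giving compile_a, lint_clean, cfg_changed, compile_b, publish_ok.
Round 2 fires (viii), (xii), (xiii), giving cache_hit, hdr_changed, rollback_ready.
Round 3 fires (vii), giving tag_release.
Round 4 fires (iv), giving format_ok.
Fixed point reached. tests_changed is concluded only by (v); (v) needs gen_docs (never derived).

no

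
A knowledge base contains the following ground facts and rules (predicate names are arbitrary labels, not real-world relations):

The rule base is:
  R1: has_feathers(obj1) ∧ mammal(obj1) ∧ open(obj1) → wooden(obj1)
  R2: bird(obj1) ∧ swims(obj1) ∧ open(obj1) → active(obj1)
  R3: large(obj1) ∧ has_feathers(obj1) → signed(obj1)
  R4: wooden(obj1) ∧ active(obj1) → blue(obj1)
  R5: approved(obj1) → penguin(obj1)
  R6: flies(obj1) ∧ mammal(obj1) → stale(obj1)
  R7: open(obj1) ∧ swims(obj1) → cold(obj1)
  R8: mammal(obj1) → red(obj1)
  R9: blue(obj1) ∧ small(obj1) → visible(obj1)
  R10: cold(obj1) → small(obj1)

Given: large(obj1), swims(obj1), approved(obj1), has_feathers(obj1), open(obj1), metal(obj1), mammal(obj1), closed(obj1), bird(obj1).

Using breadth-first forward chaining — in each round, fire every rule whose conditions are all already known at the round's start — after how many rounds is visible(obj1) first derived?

[1] R1 [has_feathers(obj1) ∧ mammal(obj1) ∧ open(obj1) → wooden(obj1)]; R2 [bird(obj1) ∧ swims(obj1) ∧ open(obj1) → active(obj1)]; R3 [large(obj1) ∧ has_feathers(obj1) → signed(obj1)]; R5 [approved(obj1) → penguin(obj1)]; R7 [open(obj1) ∧ swims(obj1) → cold(obj1)]; R8 [mammal(obj1) → red(obj1)]. ⇒ new: wooden(obj1), active(obj1), signed(obj1), penguin(obj1), cold(obj1), red(obj1).
[2] R4 [wooden(obj1) ∧ active(obj1) → blue(obj1)]; R10 [cold(obj1) → small(obj1)]. ⇒ new: blue(obj1), small(obj1).
[3] R9 [blue(obj1) ∧ small(obj1) → visible(obj1)]. ⇒ new: visible(obj1).
visible(obj1) first appears in round 3.

3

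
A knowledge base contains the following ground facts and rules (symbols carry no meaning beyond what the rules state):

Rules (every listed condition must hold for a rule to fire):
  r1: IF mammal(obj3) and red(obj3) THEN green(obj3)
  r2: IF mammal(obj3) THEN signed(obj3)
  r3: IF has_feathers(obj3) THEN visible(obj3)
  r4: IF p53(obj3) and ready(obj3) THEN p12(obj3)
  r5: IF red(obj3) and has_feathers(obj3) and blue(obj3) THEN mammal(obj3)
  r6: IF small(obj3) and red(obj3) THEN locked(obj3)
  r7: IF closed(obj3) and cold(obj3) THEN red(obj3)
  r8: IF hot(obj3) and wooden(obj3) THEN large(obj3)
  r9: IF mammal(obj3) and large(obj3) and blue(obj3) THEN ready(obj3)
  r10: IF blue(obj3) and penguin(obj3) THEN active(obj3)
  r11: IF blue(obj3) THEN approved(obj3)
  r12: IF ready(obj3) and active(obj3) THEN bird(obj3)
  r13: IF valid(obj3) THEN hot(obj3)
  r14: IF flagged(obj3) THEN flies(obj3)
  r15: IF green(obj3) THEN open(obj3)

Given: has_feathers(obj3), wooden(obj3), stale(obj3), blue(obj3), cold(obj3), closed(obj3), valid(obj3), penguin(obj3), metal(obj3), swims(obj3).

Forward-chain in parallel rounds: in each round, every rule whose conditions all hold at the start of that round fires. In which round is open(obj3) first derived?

Round 1 fires r3, r7, r10, r11, r13, giving visible(obj3), red(obj3), active(obj3), approved(obj3), hot(obj3).
Round 2 fires r5, r8, giving mammal(obj3), large(obj3).
Round 3 fires r1, r2, r9, giving green(obj3), signed(obj3), ready(obj3).
Round 4 fires r12, r15, giving bird(obj3), open(obj3).
open(obj3) first appears in round 4.

4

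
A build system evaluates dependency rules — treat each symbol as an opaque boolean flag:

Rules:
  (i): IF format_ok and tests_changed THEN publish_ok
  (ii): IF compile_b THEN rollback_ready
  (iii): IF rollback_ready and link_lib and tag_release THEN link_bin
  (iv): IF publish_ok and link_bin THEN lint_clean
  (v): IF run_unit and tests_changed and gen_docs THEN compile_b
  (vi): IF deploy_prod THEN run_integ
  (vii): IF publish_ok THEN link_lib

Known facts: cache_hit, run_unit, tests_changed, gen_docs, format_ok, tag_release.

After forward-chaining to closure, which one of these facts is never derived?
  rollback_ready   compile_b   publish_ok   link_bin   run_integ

run_integ

[1] (i) [IF format_ok and tests_changed THEN publish_ok]; (v) [IF run_unit and tests_changed and gen_docs THEN compile_b]. ⇒ new: publish_ok, compile_b.
[2] (ii) [IF compile_b THEN rollback_ready]; (vii) [IF publish_ok THEN link_lib]. ⇒ new: rollback_ready, link_lib.
[3] (iii) [IF rollback_ready and link_lib and tag_release THEN link_bin]. ⇒ new: link_bin.
[4] (iv) [IF publish_ok and link_bin THEN lint_clean]. ⇒ new: lint_clean.
Derived: compile_b (round 1), publish_ok (round 1), link_bin (round 3), rollback_ready (round 2). run_integ never appears in any round.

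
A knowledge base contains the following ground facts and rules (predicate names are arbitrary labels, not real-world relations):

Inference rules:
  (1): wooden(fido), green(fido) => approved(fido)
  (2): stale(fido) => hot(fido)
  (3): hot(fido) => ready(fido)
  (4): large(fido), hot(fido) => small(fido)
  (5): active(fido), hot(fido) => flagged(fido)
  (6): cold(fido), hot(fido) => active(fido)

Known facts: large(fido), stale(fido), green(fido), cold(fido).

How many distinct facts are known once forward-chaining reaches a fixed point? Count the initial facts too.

9

Round 1 fires (2), giving hot(fido).
Round 2 fires (3), (4), (6), giving ready(fido), small(fido), active(fido).
Round 3 fires (5), giving flagged(fido).
Closure: {active(fido), cold(fido), flagged(fido), green(fido), hot(fido), large(fido), ready(fido), small(fido), stale(fido)} — 9 facts.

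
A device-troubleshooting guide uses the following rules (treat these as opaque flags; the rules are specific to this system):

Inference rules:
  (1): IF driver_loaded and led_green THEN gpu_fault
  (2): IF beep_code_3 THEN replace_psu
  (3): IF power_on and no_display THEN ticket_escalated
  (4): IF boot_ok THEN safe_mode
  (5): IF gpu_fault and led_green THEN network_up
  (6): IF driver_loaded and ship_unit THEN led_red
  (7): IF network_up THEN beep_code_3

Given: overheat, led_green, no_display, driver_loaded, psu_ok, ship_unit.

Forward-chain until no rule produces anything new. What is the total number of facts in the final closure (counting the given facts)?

Round 1 fires (1), (6), giving gpu_fault, led_red.
Round 2 fires (5), giving network_up.
Round 3 fires (7), giving beep_code_3.
Round 4 fires (2), giving replace_psu.
Closure: {beep_code_3, driver_loaded, gpu_fault, led_green, led_red, network_up, no_display, overheat, psu_ok, replace_psu, ship_unit} — 11 facts.

11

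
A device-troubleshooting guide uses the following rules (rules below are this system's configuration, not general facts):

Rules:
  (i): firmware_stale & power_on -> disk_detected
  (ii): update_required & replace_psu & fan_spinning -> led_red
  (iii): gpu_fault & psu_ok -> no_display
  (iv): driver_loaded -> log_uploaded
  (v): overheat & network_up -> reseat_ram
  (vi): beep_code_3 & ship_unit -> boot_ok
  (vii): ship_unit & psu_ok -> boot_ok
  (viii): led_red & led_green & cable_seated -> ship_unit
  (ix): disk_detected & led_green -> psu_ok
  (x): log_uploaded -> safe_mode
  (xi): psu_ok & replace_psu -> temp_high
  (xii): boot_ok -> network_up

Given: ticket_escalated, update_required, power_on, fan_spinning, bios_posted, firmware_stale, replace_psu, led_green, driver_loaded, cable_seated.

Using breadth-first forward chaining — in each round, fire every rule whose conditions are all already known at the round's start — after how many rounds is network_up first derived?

4

Round 1 — (i), (ii), (iv), derive disk_detected, led_red, log_uploaded.
Round 2 — (viii), (ix), (x), derive ship_unit, psu_ok, safe_mode.
Round 3 — (vii), (xi), derive boot_ok, temp_high.
Round 4 — (xii), derive network_up.
network_up first appears in round 4.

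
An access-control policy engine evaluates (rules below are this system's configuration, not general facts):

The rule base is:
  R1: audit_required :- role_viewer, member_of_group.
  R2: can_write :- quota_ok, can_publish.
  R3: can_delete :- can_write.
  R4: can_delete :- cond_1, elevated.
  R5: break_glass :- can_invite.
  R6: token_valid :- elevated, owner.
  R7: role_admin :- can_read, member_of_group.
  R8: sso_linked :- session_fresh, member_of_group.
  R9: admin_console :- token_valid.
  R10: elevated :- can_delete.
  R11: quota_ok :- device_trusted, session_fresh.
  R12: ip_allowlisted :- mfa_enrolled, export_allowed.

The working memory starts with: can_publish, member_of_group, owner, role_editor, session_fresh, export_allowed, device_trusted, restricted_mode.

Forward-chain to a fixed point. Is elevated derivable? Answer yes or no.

yes

Round 1: R8 [sso_linked :- session_fresh, member_of_group.]; R11 [quota_ok :- device_trusted, session_fresh.]. Adds sso_linked, quota_ok.
Round 2: R2 [can_write :- quota_ok, can_publish.]. Adds can_write.
Round 3: R3 [can_delete :- can_write.]. Adds can_delete.
Round 4: R10 [elevated :- can_delete.]. Adds elevated.
Round 5: R6 [token_valid :- elevated, owner.]. Adds token_valid.
Round 6: R9 [admin_console :- token_valid.]. Adds admin_console.
elevated appears in round 4, so it is derivable.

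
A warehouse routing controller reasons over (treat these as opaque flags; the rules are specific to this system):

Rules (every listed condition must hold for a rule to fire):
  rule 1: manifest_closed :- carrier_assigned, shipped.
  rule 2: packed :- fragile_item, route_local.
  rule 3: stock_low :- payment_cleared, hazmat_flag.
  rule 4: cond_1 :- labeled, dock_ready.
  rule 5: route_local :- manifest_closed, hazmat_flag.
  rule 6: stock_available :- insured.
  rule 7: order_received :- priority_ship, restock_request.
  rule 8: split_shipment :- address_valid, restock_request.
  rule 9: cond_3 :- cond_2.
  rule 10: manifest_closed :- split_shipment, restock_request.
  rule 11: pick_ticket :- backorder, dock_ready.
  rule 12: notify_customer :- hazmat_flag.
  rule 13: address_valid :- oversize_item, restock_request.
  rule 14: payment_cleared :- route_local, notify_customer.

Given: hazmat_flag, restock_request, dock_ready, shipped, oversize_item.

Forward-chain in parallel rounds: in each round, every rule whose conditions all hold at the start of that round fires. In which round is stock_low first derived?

6

Round 1 — rule 12, rule 13, derive notify_customer, address_valid.
Round 2 — rule 8, derive split_shipment.
Round 3 — rule 10, derive manifest_closed.
Round 4 — rule 5, derive route_local.
Round 5 — rule 14, derive payment_cleared.
Round 6 — rule 3, derive stock_low.
stock_low first appears in round 6.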